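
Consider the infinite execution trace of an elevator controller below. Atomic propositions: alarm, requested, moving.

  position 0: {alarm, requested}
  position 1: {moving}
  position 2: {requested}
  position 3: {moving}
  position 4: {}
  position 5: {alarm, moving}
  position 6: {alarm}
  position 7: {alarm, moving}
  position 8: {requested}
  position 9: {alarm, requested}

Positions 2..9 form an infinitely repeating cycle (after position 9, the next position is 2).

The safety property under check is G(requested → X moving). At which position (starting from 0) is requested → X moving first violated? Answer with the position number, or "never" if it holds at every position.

8

Check requested → X moving at each position in order: 0 ✓, 1 ✓, 2 ✓, 3 ✓, 4 ✓, 5 ✓, 6 ✓, 7 ✓.
At position 8 the labels are {requested} and the next position 9 has {alarm, requested}, so requested → X moving is false there. This is the first violation.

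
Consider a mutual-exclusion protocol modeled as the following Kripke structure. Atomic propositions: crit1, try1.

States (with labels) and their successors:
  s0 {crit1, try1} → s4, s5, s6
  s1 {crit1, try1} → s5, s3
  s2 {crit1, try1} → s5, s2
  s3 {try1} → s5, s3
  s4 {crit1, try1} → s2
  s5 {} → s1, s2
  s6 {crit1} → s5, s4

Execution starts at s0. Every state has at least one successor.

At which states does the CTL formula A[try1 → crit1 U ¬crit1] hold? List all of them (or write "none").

States satisfying try1 → crit1: {s0, s1, s2, s4, s5, s6}.
States satisfying ¬crit1: {s3, s5}.
States satisfying A[try1 → crit1 U ¬crit1]: {s1, s3, s5}.

{s1, s3, s5}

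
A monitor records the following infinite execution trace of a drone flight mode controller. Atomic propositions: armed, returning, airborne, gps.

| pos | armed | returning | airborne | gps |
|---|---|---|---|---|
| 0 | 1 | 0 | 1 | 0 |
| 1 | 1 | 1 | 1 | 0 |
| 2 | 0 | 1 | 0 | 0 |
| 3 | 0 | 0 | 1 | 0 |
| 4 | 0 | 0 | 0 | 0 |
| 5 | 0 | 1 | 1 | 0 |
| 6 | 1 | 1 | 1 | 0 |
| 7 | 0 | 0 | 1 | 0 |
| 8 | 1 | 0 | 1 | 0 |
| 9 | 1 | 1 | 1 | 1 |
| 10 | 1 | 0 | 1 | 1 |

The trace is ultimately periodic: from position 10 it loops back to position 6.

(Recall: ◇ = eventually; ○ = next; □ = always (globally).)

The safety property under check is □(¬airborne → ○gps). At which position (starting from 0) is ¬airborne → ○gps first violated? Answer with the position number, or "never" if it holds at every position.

2

Check ¬airborne → ○gps at each position in order: 0 ✓, 1 ✓.
At position 2 the labels are {returning} and the next position 3 has {airborne}, so ¬airborne → ○gps is false there. This is the first violation.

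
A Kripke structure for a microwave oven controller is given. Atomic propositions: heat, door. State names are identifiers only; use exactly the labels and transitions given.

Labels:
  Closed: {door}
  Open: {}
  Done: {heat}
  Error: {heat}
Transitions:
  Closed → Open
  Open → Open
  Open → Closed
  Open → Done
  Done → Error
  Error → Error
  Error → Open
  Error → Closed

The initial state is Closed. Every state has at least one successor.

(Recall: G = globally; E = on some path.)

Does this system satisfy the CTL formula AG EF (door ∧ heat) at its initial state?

States satisfying EF (door ∧ heat): ∅.
States satisfying AG EF (door ∧ heat): ∅.
Closed is reachable from Closed and violates EF (door ∧ heat), so AG fails at Closed.
Closed ∉ Sat(AG EF (door ∧ heat)).

No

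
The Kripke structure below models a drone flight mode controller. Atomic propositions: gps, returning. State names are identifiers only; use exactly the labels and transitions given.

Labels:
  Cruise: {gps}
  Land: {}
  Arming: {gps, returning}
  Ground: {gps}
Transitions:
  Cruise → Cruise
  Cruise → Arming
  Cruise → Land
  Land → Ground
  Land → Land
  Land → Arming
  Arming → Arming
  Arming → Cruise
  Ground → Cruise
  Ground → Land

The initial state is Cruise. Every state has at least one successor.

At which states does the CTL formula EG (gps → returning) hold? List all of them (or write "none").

{Land, Arming}

States satisfying gps → returning: {Land, Arming}.
States satisfying EG (gps → returning): {Land, Arming}.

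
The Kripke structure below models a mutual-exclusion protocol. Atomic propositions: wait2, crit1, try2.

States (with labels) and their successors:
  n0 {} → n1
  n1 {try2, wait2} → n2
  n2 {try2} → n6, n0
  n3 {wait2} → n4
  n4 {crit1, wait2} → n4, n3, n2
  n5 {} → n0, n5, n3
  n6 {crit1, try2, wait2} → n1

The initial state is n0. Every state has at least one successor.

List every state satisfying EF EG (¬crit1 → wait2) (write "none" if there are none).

{n3, n4, n5}

States satisfying EG (¬crit1 → wait2): {n3, n4}.
States satisfying EF EG (¬crit1 → wait2): {n3, n4, n5}.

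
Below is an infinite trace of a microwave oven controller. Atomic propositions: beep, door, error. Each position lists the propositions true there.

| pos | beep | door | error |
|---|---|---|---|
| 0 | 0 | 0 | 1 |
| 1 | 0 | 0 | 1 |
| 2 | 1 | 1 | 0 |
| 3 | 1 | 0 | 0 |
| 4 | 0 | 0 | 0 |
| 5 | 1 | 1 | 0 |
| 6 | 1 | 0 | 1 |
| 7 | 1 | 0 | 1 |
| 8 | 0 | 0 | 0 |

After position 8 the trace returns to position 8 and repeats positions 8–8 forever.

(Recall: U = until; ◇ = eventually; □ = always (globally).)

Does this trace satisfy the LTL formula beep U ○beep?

Does not hold

Walking from position 0: at position 0, ○beep has not yet held and beep fails, so beep U ○beep is false.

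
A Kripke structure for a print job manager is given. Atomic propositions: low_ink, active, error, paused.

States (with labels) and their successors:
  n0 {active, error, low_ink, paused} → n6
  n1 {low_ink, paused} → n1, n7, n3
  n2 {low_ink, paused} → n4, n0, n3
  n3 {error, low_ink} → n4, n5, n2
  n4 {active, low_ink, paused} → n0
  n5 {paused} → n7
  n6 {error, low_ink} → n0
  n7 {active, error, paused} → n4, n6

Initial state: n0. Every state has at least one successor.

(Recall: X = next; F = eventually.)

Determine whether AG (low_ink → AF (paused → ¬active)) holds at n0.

States satisfying low_ink → AF (paused → ¬active): {n0, n1, n2, n3, n4, n5, n6, n7}.
States satisfying AG (low_ink → AF (paused → ¬active)): {n0, n1, n2, n3, n4, n5, n6, n7}.
Every state reachable from n0 satisfies low_ink → AF (paused → ¬active).
n0 ∈ Sat(AG (low_ink → AF (paused → ¬active))).

Holds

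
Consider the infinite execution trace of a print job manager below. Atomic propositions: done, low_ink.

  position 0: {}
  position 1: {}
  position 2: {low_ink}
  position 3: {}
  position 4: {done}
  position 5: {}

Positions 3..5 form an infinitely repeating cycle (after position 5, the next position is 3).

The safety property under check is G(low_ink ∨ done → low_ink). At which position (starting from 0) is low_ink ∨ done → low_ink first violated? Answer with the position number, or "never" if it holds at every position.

Check low_ink ∨ done → low_ink at each position in order: 0 ✓, 1 ✓, 2 ✓, 3 ✓.
At position 4 the labels are {done}, so low_ink ∨ done → low_ink is false there. This is the first violation.

4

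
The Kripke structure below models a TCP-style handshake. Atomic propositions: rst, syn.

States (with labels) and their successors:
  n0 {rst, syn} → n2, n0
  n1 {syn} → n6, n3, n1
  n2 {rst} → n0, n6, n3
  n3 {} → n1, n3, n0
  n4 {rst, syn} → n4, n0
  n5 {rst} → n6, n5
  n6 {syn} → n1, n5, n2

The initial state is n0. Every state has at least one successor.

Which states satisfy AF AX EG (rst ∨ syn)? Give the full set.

States satisfying AX EG (rst ∨ syn): {n0, n4, n5, n6}.
States satisfying AF AX EG (rst ∨ syn): {n0, n4, n5, n6}.

{n0, n4, n5, n6}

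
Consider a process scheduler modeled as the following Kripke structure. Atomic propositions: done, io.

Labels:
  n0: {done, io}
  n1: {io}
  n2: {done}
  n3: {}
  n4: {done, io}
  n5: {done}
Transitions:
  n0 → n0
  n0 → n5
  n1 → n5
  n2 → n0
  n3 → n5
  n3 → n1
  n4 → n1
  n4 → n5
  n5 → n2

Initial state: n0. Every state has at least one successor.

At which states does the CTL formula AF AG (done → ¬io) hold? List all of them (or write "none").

States satisfying AG (done → ¬io): ∅.
States satisfying AF AG (done → ¬io): ∅.

none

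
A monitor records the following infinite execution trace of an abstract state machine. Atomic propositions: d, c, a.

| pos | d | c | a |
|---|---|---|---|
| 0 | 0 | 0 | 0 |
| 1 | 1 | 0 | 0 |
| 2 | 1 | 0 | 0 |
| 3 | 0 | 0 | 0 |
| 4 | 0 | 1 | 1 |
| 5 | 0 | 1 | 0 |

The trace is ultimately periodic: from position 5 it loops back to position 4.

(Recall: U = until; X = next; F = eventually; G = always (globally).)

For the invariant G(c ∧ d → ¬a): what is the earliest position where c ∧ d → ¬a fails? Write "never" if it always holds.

never

c ∧ d → ¬a holds at every position 0..5, and those are all the positions the trace ever visits, so the invariant G(c ∧ d → ¬a) is never violated.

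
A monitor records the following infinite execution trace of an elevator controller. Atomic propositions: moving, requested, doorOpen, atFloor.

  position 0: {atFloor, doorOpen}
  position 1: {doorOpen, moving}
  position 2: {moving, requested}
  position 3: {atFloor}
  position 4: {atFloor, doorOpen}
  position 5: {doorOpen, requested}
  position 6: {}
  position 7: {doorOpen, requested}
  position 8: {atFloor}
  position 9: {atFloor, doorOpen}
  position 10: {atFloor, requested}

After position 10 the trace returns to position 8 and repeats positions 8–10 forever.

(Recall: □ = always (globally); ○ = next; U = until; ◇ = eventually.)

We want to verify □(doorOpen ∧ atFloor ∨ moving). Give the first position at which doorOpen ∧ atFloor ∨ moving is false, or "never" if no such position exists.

Check doorOpen ∧ atFloor ∨ moving at each position in order: 0 ✓, 1 ✓, 2 ✓.
At position 3 the labels are {atFloor}, so doorOpen ∧ atFloor ∨ moving is false there. This is the first violation.

3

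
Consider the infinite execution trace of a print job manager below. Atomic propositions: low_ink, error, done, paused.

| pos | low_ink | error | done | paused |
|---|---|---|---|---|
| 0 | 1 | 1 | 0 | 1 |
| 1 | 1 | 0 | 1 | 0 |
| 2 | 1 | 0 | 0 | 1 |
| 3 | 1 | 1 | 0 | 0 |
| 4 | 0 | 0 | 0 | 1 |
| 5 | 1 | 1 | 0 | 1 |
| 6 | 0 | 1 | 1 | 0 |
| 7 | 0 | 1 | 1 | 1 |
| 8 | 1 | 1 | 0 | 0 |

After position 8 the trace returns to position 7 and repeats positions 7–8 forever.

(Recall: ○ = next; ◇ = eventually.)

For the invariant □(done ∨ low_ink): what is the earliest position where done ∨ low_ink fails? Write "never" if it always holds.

Check done ∨ low_ink at each position in order: 0 ✓, 1 ✓, 2 ✓, 3 ✓.
At position 4 the labels are {paused}, so done ∨ low_ink is false there. This is the first violation.

4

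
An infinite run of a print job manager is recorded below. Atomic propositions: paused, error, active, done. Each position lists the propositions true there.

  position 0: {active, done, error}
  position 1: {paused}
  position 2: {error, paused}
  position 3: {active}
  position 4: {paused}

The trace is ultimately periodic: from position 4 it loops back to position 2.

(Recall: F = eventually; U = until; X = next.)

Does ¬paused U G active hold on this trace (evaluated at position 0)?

Walking from position 0: at position 1, G active has not yet held and ¬paused fails, so ¬paused U G active is false.

Does not hold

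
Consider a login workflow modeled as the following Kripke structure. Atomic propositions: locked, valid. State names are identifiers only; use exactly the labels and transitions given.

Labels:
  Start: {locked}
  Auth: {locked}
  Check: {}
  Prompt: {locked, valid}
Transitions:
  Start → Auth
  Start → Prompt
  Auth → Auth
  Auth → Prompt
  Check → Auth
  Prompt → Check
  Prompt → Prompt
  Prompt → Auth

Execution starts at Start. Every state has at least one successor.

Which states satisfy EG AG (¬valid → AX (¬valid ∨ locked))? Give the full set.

States satisfying AG (¬valid → AX (¬valid ∨ locked)): {Start, Auth, Check, Prompt}.
States satisfying EG AG (¬valid → AX (¬valid ∨ locked)): {Start, Auth, Check, Prompt}.

{Start, Auth, Check, Prompt}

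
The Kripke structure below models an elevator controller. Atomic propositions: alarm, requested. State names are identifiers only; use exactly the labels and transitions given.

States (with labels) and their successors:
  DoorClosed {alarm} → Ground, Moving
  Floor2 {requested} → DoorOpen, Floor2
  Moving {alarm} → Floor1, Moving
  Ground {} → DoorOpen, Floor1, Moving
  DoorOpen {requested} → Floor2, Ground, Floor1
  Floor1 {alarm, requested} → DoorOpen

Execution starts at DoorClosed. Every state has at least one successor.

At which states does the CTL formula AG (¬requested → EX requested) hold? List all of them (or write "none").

{Floor2, Moving, Ground, DoorOpen, Floor1}

States satisfying ¬requested → EX requested: {Floor2, Moving, Ground, DoorOpen, Floor1}.
States satisfying AG (¬requested → EX requested): {Floor2, Moving, Ground, DoorOpen, Floor1}.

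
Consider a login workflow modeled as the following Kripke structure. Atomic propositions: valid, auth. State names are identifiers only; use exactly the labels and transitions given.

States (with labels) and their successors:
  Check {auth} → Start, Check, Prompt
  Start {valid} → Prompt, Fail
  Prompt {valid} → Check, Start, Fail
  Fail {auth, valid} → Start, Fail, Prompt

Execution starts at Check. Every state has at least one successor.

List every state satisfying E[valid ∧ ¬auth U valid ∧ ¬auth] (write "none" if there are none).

{Start, Prompt}

States satisfying valid ∧ ¬auth: {Start, Prompt}.
States satisfying E[valid ∧ ¬auth U valid ∧ ¬auth]: {Start, Prompt}.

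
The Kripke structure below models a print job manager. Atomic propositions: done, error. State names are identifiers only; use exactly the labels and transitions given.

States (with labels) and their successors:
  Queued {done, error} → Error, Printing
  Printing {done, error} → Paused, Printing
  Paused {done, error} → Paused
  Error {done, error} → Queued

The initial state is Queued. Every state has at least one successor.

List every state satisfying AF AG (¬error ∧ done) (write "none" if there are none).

States satisfying AG (¬error ∧ done): ∅.
States satisfying AF AG (¬error ∧ done): ∅.

none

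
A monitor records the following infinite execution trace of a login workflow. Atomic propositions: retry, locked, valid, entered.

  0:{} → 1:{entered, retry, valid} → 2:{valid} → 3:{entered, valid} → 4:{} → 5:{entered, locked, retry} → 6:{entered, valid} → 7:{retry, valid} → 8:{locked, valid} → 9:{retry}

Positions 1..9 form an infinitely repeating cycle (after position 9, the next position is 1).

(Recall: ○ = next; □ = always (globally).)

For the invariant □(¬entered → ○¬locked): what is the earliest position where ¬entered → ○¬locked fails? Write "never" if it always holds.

Check ¬entered → ○¬locked at each position in order: 0 ✓, 1 ✓, 2 ✓, 3 ✓.
At position 4 the labels are {} and the next position 5 has {entered, locked, retry}, so ¬entered → ○¬locked is false there. This is the first violation.

4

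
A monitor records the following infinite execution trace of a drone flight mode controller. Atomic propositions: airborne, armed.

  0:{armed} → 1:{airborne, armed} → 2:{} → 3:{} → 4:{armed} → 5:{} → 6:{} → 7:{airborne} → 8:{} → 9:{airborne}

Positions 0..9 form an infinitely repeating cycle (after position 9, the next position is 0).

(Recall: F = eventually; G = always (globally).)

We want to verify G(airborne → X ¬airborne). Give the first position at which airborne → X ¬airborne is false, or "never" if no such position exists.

never

airborne → X ¬airborne holds at every position 0..9, and those are all the positions the trace ever visits, so the invariant G(airborne → X ¬airborne) is never violated.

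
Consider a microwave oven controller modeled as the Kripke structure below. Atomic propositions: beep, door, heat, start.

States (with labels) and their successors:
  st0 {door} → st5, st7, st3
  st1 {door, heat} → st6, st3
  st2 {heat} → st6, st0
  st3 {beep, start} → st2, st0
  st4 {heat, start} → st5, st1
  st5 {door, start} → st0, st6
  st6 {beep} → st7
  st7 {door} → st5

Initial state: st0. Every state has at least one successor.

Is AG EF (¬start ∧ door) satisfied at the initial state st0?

States satisfying EF (¬start ∧ door): {st0, st1, st2, st3, st4, st5, st6, st7}.
States satisfying AG EF (¬start ∧ door): {st0, st1, st2, st3, st4, st5, st6, st7}.
Every state reachable from st0 satisfies EF (¬start ∧ door).
st0 ∈ Sat(AG EF (¬start ∧ door)).

Satisfied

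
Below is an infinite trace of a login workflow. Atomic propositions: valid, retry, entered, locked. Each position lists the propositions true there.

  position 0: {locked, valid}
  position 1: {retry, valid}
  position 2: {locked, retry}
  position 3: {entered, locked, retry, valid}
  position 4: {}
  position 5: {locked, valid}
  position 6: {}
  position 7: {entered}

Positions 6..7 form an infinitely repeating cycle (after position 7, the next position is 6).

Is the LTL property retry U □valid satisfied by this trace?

Does not hold

Walking from position 0: at position 0, □valid has not yet held and retry fails, so retry U □valid is false.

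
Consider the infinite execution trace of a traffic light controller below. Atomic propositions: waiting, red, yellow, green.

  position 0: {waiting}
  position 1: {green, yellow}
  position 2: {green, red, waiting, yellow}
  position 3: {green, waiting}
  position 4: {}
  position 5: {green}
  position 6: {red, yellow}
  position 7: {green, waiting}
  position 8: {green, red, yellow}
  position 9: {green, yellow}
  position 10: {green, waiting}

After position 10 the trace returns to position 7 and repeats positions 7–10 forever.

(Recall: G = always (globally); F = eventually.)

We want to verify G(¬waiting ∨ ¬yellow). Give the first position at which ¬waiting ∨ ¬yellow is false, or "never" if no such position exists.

2

Check ¬waiting ∨ ¬yellow at each position in order: 0 ✓, 1 ✓.
At position 2 the labels are {green, red, waiting, yellow}, so ¬waiting ∨ ¬yellow is false there. This is the first violation.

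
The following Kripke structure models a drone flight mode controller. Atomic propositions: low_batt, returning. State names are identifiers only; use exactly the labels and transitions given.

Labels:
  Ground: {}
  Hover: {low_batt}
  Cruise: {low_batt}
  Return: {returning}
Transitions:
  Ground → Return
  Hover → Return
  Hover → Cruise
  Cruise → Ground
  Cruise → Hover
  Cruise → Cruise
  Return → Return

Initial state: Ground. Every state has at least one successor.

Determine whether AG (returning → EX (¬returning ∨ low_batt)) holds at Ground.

States satisfying returning → EX (¬returning ∨ low_batt): {Ground, Hover, Cruise}.
States satisfying AG (returning → EX (¬returning ∨ low_batt)): ∅.
Return is reachable from Ground and violates returning → EX (¬returning ∨ low_batt), so AG fails at Ground.
Ground ∉ Sat(AG (returning → EX (¬returning ∨ low_batt))).

No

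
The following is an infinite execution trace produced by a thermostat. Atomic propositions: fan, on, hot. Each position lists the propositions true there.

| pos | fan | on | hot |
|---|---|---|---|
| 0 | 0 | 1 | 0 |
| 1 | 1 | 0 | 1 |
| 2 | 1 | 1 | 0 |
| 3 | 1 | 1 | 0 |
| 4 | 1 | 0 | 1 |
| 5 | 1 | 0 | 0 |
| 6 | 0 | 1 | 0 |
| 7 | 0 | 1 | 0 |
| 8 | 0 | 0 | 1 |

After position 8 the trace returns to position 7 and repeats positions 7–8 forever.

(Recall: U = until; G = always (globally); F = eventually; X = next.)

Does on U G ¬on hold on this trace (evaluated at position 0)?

No

Walking from position 0: at position 1, G ¬on has not yet held and on fails, so on U G ¬on is false.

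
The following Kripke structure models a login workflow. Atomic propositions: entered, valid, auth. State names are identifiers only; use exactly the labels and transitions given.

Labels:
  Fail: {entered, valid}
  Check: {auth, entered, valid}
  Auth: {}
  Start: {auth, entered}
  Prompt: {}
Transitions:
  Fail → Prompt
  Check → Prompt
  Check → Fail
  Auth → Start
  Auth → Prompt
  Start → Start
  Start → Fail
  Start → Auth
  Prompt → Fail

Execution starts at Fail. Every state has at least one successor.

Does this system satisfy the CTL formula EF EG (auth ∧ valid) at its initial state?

States satisfying EG (auth ∧ valid): ∅.
States satisfying EF EG (auth ∧ valid): ∅.
No suitable path/successor from Fail witnesses the formula.
Fail ∉ Sat(EF EG (auth ∧ valid)).

Violated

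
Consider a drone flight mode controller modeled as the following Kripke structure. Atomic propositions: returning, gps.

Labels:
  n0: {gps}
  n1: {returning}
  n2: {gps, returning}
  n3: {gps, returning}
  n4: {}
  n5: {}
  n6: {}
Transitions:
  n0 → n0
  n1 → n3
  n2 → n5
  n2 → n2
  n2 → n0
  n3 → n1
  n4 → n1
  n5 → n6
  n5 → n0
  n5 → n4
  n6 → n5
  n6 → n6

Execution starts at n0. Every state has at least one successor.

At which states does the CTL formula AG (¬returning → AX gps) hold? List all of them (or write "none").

{n0, n1, n3}

States satisfying ¬returning → AX gps: {n0, n1, n2, n3}.
States satisfying AG (¬returning → AX gps): {n0, n1, n3}.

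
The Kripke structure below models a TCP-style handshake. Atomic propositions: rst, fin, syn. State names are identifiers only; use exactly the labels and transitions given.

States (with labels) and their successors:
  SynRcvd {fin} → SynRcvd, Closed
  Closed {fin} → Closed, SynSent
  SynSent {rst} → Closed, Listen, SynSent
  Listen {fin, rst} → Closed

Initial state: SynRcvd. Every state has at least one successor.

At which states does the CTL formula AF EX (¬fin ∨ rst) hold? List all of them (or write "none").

{Closed, SynSent, Listen}

States satisfying EX (¬fin ∨ rst): {Closed, SynSent}.
States satisfying AF EX (¬fin ∨ rst): {Closed, SynSent, Listen}.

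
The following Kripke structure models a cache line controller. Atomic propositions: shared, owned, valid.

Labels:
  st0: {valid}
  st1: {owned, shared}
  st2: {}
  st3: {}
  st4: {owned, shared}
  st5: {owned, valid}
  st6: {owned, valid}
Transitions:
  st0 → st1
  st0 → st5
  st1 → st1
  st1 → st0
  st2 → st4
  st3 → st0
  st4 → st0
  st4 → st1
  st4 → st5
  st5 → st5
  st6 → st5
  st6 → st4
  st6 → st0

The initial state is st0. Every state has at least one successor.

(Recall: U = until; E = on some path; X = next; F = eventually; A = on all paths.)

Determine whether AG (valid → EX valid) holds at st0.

Satisfied

States satisfying valid → EX valid: {st0, st1, st2, st3, st4, st5, st6}.
States satisfying AG (valid → EX valid): {st0, st1, st2, st3, st4, st5, st6}.
Every state reachable from st0 satisfies valid → EX valid.
st0 ∈ Sat(AG (valid → EX valid)).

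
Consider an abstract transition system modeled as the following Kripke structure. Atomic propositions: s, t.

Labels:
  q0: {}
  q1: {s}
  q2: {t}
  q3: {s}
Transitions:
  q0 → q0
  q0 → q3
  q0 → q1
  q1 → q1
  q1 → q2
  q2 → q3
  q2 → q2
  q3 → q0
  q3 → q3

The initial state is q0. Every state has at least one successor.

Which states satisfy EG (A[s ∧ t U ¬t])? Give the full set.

States satisfying A[s ∧ t U ¬t]: {q0, q1, q3}.
States satisfying EG (A[s ∧ t U ¬t]): {q0, q1, q3}.

{q0, q1, q3}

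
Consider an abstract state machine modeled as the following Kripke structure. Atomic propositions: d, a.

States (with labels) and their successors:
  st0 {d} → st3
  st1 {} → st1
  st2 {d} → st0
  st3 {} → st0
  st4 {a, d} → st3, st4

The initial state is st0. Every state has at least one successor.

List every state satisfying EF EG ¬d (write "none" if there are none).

{st1}

States satisfying EG ¬d: {st1}.
States satisfying EF EG ¬d: {st1}.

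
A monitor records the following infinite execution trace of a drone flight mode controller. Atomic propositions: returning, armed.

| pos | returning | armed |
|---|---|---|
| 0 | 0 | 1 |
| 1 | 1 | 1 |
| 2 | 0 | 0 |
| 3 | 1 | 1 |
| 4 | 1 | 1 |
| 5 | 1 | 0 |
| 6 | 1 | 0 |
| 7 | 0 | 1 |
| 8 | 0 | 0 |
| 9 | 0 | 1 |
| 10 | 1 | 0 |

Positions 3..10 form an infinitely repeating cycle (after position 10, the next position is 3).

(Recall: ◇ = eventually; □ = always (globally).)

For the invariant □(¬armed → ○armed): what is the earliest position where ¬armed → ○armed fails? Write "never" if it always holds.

Check ¬armed → ○armed at each position in order: 0 ✓, 1 ✓, 2 ✓, 3 ✓, 4 ✓.
At position 5 the labels are {returning} and the next position 6 has {returning}, so ¬armed → ○armed is false there. This is the first violation.

5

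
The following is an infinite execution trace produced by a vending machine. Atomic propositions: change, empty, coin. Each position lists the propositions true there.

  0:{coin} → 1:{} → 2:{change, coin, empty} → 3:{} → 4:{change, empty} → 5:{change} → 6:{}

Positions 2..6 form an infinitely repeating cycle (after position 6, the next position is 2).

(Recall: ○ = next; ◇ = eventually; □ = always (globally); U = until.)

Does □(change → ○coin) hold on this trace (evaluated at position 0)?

change → ○coin must hold at every position from 0 onward. It fails at position 2, so □(change → ○coin) is false.
Positions where change holds: 2, 4, 5.
Check ○coin at each: 2→fails, 4→fails, 5→fails.

No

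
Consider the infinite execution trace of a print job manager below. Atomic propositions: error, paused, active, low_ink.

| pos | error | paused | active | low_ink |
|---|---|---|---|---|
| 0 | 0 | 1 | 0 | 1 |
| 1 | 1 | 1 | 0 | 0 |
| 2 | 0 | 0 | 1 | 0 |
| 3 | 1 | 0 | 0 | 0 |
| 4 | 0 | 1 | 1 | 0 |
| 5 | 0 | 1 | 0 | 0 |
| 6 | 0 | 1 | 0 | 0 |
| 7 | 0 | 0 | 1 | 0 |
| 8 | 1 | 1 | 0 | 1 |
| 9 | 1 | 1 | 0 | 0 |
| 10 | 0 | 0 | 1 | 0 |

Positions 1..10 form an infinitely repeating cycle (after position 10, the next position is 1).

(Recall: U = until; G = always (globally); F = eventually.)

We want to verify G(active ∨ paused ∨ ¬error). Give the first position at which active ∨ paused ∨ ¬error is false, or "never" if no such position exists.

Check active ∨ paused ∨ ¬error at each position in order: 0 ✓, 1 ✓, 2 ✓.
At position 3 the labels are {error}, so active ∨ paused ∨ ¬error is false there. This is the first violation.

3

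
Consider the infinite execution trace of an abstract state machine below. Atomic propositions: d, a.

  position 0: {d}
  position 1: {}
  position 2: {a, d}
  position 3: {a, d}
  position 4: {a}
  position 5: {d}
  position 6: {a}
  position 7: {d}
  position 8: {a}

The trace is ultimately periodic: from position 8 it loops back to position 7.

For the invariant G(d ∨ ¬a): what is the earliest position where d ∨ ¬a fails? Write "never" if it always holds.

4

Check d ∨ ¬a at each position in order: 0 ✓, 1 ✓, 2 ✓, 3 ✓.
At position 4 the labels are {a}, so d ∨ ¬a is false there. This is the first violation.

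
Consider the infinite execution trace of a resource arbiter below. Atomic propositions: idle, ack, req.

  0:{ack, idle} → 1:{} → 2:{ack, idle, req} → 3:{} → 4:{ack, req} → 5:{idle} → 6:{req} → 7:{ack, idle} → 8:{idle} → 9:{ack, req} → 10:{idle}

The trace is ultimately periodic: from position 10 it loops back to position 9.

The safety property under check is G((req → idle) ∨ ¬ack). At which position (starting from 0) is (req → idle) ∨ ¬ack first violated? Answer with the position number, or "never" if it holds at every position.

Check (req → idle) ∨ ¬ack at each position in order: 0 ✓, 1 ✓, 2 ✓, 3 ✓.
At position 4 the labels are {ack, req}, so (req → idle) ∨ ¬ack is false there. This is the first violation.

4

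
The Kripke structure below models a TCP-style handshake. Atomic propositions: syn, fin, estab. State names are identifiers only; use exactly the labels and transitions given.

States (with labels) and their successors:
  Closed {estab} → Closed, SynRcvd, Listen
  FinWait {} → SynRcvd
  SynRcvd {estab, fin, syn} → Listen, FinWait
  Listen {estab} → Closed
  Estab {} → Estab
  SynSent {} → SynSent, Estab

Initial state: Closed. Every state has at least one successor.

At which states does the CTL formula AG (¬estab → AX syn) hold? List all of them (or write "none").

States satisfying ¬estab → AX syn: {Closed, FinWait, SynRcvd, Listen}.
States satisfying AG (¬estab → AX syn): {Closed, FinWait, SynRcvd, Listen}.

{Closed, FinWait, SynRcvd, Listen}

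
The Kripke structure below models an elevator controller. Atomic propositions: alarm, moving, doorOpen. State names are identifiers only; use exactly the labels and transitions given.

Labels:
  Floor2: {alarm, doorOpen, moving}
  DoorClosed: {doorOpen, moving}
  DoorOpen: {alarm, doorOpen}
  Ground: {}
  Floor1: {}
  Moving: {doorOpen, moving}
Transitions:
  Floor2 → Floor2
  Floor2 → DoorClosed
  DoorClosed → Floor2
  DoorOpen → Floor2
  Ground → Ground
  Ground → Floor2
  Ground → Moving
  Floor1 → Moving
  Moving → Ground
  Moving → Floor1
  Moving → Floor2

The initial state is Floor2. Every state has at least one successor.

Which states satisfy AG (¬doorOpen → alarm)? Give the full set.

{Floor2, DoorClosed, DoorOpen}

States satisfying ¬doorOpen → alarm: {Floor2, DoorClosed, DoorOpen, Moving}.
States satisfying AG (¬doorOpen → alarm): {Floor2, DoorClosed, DoorOpen}.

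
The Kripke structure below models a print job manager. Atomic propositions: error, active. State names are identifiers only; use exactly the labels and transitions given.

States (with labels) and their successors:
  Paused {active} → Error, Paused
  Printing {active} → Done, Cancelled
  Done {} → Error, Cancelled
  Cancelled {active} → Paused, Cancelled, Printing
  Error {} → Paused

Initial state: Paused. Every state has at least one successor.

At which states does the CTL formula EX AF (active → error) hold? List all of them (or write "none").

States satisfying AF (active → error): {Done, Error}.
States satisfying EX AF (active → error): {Paused, Printing, Done}.

{Paused, Printing, Done}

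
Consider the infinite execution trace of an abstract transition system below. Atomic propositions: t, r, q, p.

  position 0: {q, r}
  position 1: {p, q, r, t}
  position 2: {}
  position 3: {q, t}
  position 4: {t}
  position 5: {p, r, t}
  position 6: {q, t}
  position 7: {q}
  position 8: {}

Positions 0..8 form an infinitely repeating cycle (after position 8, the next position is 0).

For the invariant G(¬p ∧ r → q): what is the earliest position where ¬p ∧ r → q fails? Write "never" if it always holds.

never

¬p ∧ r → q holds at every position 0..8, and those are all the positions the trace ever visits, so the invariant G(¬p ∧ r → q) is never violated.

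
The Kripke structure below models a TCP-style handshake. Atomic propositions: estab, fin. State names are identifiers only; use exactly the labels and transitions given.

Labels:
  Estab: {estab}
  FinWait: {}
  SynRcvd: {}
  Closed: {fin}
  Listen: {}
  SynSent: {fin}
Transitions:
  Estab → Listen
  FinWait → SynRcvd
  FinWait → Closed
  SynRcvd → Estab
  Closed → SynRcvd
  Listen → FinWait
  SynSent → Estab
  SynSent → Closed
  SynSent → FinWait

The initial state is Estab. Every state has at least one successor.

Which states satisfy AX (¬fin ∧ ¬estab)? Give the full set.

States satisfying ¬fin ∧ ¬estab: {FinWait, SynRcvd, Listen}.
States satisfying AX (¬fin ∧ ¬estab): {Estab, Closed, Listen}.

{Estab, Closed, Listen}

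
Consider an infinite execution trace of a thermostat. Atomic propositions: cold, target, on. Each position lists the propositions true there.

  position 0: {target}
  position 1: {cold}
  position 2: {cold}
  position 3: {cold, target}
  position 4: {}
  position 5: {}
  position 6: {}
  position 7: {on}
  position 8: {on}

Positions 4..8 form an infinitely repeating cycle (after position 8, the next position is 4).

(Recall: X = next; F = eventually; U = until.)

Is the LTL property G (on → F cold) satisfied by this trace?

Violated

on → F cold must hold at every position from 0 onward. It fails at position 7, so G (on → F cold) is false.
Positions where on holds: 7, 8.
Check F cold at each: 7→fails, 8→fails.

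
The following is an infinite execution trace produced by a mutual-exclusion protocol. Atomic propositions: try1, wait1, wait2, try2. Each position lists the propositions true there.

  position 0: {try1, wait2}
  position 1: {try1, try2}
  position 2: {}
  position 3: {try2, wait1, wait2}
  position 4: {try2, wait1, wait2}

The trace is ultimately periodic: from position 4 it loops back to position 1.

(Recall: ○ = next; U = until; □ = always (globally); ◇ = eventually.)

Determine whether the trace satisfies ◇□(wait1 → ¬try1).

□(wait1 → ¬try1) holds at position 0, which is reachable from 0, so ◇□(wait1 → ¬try1) holds.

Holds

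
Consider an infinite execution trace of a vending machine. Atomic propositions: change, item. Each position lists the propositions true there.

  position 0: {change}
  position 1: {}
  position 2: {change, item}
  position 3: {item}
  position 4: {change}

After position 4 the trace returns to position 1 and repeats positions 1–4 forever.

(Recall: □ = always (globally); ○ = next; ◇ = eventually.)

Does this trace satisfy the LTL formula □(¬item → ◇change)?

¬item → ◇change holds at every position 0..4, and those are all positions ever visited, so □(¬item → ◇change) holds.
Positions where ¬item holds: 0, 1, 4.
Check ◇change at each: 0→ok, 1→ok, 4→ok.

Holds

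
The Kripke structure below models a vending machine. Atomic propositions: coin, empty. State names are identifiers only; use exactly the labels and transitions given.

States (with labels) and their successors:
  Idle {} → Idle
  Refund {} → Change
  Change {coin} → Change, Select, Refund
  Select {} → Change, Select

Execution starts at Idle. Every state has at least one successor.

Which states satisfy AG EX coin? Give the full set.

{Refund, Change, Select}

States satisfying EX coin: {Refund, Change, Select}.
States satisfying AG EX coin: {Refund, Change, Select}.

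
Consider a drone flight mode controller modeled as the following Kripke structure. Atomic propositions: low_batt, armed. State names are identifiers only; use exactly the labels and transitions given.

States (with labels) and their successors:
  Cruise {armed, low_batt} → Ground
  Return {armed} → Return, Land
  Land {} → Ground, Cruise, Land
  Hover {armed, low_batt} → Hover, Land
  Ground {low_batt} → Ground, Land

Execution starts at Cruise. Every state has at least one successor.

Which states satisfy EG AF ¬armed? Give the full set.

{Cruise, Land, Ground}

States satisfying AF ¬armed: {Cruise, Land, Ground}.
States satisfying EG AF ¬armed: {Cruise, Land, Ground}.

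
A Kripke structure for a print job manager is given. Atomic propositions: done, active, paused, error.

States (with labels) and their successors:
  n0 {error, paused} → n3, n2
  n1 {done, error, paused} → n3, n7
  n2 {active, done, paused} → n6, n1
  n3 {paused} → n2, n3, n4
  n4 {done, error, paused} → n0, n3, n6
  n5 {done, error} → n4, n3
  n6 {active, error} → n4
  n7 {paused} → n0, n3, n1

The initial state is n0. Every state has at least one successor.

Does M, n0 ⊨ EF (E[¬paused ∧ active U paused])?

Yes

States satisfying E[¬paused ∧ active U paused]: {n0, n1, n2, n3, n4, n6, n7}.
States satisfying EF (E[¬paused ∧ active U paused]): {n0, n1, n2, n3, n4, n5, n6, n7}.
Some path from n0 reaches a state where E[¬paused ∧ active U paused] holds.
n0 ∈ Sat(EF (E[¬paused ∧ active U paused])).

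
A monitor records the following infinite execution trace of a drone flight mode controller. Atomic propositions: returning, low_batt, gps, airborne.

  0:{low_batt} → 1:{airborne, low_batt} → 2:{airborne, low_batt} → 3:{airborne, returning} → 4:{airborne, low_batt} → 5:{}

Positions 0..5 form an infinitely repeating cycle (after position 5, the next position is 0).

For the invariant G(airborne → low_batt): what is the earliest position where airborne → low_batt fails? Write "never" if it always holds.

3

Check airborne → low_batt at each position in order: 0 ✓, 1 ✓, 2 ✓.
At position 3 the labels are {airborne, returning}, so airborne → low_batt is false there. This is the first violation.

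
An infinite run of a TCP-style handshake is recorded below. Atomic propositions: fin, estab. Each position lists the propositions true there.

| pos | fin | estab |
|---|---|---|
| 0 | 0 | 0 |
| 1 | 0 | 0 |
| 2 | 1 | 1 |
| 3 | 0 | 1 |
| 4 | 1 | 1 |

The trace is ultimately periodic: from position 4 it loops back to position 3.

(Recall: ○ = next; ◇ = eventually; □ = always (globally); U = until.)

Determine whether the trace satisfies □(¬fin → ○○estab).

Satisfied

¬fin → ○○estab holds at every position 0..4, and those are all positions ever visited, so □(¬fin → ○○estab) holds.
Positions where ¬fin holds: 0, 1, 3.
Check ○○estab at each: 0→ok, 1→ok, 3→ok.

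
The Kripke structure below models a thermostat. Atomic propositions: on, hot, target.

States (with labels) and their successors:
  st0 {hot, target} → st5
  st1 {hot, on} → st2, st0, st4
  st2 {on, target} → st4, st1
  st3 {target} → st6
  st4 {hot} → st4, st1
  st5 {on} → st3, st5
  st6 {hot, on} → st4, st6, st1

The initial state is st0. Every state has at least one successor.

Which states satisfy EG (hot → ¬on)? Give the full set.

{st0, st2, st4, st5}

States satisfying hot → ¬on: {st0, st2, st3, st4, st5}.
States satisfying EG (hot → ¬on): {st0, st2, st4, st5}.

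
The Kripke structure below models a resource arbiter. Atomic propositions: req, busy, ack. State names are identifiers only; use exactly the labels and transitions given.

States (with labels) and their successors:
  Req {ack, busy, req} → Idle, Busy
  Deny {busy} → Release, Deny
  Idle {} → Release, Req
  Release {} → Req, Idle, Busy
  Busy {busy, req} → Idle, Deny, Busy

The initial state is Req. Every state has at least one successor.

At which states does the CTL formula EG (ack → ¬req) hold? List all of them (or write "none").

{Deny, Idle, Release, Busy}

States satisfying ack → ¬req: {Deny, Idle, Release, Busy}.
States satisfying EG (ack → ¬req): {Deny, Idle, Release, Busy}.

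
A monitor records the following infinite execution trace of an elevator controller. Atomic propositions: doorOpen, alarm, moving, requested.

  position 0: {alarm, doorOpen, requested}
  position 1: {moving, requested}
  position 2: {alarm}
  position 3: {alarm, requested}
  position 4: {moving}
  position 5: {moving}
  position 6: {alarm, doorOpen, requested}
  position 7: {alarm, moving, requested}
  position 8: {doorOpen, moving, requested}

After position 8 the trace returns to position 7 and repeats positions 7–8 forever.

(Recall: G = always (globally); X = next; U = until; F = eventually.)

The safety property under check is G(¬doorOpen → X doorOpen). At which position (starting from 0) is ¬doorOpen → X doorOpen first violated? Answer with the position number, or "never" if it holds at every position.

Check ¬doorOpen → X doorOpen at each position in order: 0 ✓.
At position 1 the labels are {moving, requested} and the next position 2 has {alarm}, so ¬doorOpen → X doorOpen is false there. This is the first violation.

1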